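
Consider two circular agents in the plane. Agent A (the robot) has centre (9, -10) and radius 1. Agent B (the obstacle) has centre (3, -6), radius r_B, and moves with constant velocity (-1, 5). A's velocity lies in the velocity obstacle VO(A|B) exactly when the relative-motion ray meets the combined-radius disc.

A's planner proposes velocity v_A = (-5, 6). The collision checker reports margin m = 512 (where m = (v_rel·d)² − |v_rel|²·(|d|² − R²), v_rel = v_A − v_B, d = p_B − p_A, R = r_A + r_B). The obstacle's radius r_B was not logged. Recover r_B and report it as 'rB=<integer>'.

m = 512
d = (-6, 4);  v_rel = (-4, 1),  |v_rel|² = 17
v_rel×d = (-4)·(4) − (1)·(-6) = -10
since m = R²·17 − (-10)²:  R² = (100 + 512) / 17 = 36
R = √36 = 6  ⇒  r_B = 6 − 1 = 5

rB=5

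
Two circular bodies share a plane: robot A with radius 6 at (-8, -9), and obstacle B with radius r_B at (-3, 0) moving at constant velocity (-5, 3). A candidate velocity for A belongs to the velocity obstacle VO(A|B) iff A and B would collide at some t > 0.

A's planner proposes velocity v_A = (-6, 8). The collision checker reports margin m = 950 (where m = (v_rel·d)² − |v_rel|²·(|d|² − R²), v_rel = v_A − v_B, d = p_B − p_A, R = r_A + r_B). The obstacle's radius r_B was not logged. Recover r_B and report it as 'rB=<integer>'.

m = 950
d = (5, 9);  v_rel = (-1, 5),  |v_rel|² = 26
v_rel×d = (-1)·(9) − (5)·(5) = -34
since m = R²·26 − (-34)²:  R² = (1156 + 950) / 26 = 81
R = √81 = 9  ⇒  r_B = 9 − 6 = 3

rB=3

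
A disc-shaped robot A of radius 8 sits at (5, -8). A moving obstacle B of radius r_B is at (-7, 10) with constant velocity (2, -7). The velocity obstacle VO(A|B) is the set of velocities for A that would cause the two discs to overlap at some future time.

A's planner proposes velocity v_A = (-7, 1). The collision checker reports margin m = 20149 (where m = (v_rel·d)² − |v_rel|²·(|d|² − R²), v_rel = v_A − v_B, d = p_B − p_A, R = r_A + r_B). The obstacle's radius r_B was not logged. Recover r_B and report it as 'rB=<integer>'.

m = 20149
d = (-12, 18);  v_rel = (-9, 8),  |v_rel|² = 145
v_rel×d = (-9)·(18) − (8)·(-12) = -66
since m = R²·145 − (-66)²:  R² = (4356 + 20149) / 145 = 169
R = √169 = 13  ⇒  r_B = 13 − 8 = 5

rB=5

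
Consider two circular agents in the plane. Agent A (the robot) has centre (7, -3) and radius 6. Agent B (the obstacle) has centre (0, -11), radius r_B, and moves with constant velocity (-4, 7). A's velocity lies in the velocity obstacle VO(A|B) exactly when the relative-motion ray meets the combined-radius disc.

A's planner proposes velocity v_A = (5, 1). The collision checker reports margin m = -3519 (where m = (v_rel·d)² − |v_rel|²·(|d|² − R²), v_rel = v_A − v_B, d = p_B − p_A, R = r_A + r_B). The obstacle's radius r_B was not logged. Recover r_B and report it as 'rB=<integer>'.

m = -3519
d = (-7, -8);  v_rel = (9, -6),  |v_rel|² = 117
v_rel×d = (9)·(-8) − (-6)·(-7) = -114
since m = R²·117 − (-114)²:  R² = (12996 + -3519) / 117 = 81
R = √81 = 9  ⇒  r_B = 9 − 6 = 3

rB=3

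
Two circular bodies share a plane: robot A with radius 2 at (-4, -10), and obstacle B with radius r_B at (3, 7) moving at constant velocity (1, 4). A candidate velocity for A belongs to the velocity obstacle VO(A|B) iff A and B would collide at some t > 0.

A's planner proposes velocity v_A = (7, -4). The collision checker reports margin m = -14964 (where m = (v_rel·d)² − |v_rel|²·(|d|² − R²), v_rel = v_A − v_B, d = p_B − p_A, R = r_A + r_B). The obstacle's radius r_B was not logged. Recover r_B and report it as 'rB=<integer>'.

m = -14964
d = (7, 17);  v_rel = (6, -8),  |v_rel|² = 100
v_rel×d = (6)·(17) − (-8)·(7) = 158
since m = R²·100 − 158²:  R² = (24964 + -14964) / 100 = 100
R = √100 = 10  ⇒  r_B = 10 − 2 = 8

rB=8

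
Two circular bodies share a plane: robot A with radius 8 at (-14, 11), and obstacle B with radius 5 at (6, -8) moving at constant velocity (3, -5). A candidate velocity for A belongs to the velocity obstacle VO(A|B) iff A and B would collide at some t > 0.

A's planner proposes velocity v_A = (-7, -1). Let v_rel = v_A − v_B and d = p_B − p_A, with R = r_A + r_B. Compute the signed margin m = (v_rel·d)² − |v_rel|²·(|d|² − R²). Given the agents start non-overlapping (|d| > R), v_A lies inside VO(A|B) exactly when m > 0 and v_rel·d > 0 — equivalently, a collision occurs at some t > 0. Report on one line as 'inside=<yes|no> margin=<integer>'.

d = (20, -19),  |d|² = 761;  R = 8+5 = 13,  c = 761−13² = 592
v_rel = (-10, 4),  |v_rel|² = 116;  v_rel·d = (-10)·(20) + (4)·(-19) = -276
116·t² + 552·t + 592 = 0  ⇒  m = (-276)² − 116·592 = 7504
m = 7504 > 0,  v_rel·d = -276 < 0  ⇒  outside

inside=no margin=7504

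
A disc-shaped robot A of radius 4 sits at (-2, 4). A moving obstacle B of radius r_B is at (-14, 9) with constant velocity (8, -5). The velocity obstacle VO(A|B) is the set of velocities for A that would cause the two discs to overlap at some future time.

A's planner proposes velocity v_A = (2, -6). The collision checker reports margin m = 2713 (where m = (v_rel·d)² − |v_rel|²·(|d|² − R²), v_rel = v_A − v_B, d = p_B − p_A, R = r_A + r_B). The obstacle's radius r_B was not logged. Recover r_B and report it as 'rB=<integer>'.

m = 2713
d = (-12, 5);  v_rel = (-6, -1),  |v_rel|² = 37
v_rel×d = (-6)·(5) − (-1)·(-12) = -42
since m = R²·37 − (-42)²:  R² = (1764 + 2713) / 37 = 121
R = √121 = 11  ⇒  r_B = 11 − 4 = 7

rB=7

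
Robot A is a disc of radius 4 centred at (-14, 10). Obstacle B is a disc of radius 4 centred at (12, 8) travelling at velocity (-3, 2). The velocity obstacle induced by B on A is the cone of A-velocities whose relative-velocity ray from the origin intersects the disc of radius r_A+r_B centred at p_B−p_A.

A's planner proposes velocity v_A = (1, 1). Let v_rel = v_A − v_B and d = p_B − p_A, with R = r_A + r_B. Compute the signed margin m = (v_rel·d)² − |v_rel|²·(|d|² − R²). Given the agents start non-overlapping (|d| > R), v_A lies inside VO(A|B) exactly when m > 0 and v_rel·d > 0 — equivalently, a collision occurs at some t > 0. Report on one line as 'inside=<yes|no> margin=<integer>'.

d = (26, -2),  |d|² = 680;  R = 4+4 = 8,  c = 680−8² = 616
v_rel = (4, -1),  |v_rel|² = 17;  v_rel·d = (4)·(26) + (-1)·(-2) = 106
17·t² − 212·t + 616 = 0  ⇒  m = 106² − 17·616 = 764
m = 764 > 0,  v_rel·d = 106 > 0  ⇒  inside

inside=yes margin=764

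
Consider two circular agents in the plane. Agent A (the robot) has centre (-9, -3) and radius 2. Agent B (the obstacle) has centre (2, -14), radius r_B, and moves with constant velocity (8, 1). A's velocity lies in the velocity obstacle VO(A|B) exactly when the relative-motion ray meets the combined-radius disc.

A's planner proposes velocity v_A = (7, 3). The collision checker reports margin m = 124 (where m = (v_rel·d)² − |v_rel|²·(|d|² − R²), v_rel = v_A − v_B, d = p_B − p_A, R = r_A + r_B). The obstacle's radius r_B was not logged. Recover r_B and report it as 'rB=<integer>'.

m = 124
d = (11, -11);  v_rel = (-1, 2),  |v_rel|² = 5
v_rel×d = (-1)·(-11) − (2)·(11) = -11
since m = R²·5 − (-11)²:  R² = (121 + 124) / 5 = 49
R = √49 = 7  ⇒  r_B = 7 − 2 = 5

rB=5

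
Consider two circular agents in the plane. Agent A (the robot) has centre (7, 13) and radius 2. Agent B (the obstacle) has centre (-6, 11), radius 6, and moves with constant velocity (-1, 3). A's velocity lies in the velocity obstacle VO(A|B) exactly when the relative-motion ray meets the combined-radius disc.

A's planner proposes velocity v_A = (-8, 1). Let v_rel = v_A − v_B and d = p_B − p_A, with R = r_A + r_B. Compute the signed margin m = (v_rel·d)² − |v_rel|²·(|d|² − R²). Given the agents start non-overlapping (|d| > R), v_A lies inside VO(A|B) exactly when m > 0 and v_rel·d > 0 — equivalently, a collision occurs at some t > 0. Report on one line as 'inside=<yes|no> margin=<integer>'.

d = (-13, -2),  |d|² = 173;  R = 2+6 = 8,  c = 173−8² = 109
v_rel = (-7, -2),  |v_rel|² = 53;  v_rel·d = (-7)·(-13) + (-2)·(-2) = 95
53·t² − 190·t + 109 = 0  ⇒  m = 95² − 53·109 = 3248
m = 3248 > 0,  v_rel·d = 95 > 0  ⇒  inside

inside=yes margin=3248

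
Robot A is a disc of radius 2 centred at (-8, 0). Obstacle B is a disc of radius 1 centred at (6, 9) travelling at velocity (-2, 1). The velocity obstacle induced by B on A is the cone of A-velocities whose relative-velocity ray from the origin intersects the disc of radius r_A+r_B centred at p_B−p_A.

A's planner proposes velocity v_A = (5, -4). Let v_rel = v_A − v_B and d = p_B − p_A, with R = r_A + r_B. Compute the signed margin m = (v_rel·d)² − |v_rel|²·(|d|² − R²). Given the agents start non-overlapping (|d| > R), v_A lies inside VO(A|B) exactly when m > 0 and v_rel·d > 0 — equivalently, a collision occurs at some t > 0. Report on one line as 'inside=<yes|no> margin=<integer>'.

d = (14, 9),  |d|² = 277;  R = 2+1 = 3,  c = 277−3² = 268
v_rel = (7, -5),  |v_rel|² = 74;  v_rel·d = (7)·(14) + (-5)·(9) = 53
74·t² − 106·t + 268 = 0  ⇒  m = 53² − 74·268 = -17023
m = -17023 < 0,  v_rel·d = 53 > 0  ⇒  outside

inside=no margin=-17023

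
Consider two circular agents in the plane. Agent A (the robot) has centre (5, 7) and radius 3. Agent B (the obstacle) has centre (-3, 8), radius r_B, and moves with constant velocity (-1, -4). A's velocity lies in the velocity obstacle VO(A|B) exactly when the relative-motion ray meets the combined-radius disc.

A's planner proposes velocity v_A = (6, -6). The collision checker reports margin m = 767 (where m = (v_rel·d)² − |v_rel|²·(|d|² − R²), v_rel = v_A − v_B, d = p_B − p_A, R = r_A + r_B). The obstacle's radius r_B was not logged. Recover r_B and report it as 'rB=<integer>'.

m = 767
d = (-8, 1);  v_rel = (7, -2),  |v_rel|² = 53
v_rel×d = (7)·(1) − (-2)·(-8) = -9
since m = R²·53 − (-9)²:  R² = (81 + 767) / 53 = 16
R = √16 = 4  ⇒  r_B = 4 − 3 = 1

rB=1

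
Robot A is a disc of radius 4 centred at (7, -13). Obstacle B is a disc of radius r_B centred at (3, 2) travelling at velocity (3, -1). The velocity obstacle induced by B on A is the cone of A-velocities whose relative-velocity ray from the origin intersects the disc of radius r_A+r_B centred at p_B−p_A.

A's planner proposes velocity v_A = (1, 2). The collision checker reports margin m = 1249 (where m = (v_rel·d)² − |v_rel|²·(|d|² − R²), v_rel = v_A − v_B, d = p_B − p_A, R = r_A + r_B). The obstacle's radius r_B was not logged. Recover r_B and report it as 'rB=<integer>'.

m = 1249
d = (-4, 15);  v_rel = (-2, 3),  |v_rel|² = 13
v_rel×d = (-2)·(15) − (3)·(-4) = -18
since m = R²·13 − (-18)²:  R² = (324 + 1249) / 13 = 121
R = √121 = 11  ⇒  r_B = 11 − 4 = 7

rB=7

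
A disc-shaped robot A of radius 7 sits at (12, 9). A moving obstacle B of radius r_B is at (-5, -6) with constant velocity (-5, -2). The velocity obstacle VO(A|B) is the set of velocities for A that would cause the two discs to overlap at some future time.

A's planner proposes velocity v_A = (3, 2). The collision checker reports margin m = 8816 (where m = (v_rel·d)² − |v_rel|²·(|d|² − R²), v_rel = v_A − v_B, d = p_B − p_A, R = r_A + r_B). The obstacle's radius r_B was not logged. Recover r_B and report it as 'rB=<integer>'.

m = 8816
d = (-17, -15);  v_rel = (8, 4),  |v_rel|² = 80
v_rel×d = (8)·(-15) − (4)·(-17) = -52
since m = R²·80 − (-52)²:  R² = (2704 + 8816) / 80 = 144
R = √144 = 12  ⇒  r_B = 12 − 7 = 5

rB=5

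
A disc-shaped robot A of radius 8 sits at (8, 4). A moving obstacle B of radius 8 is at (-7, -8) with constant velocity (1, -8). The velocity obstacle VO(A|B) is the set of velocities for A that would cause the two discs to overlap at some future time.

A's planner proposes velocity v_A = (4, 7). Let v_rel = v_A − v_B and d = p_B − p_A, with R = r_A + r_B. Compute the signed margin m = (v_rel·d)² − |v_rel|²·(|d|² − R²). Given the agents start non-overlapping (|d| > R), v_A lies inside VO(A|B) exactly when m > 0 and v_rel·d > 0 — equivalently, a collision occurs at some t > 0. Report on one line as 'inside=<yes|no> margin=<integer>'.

d = (-15, -12),  |d|² = 369;  R = 8+8 = 16,  c = 369−16² = 113
v_rel = (3, 15),  |v_rel|² = 234;  v_rel·d = (3)·(-15) + (15)·(-12) = -225
234·t² + 450·t + 113 = 0  ⇒  m = (-225)² − 234·113 = 24183
m = 24183 > 0,  v_rel·d = -225 < 0  ⇒  outside

inside=no margin=24183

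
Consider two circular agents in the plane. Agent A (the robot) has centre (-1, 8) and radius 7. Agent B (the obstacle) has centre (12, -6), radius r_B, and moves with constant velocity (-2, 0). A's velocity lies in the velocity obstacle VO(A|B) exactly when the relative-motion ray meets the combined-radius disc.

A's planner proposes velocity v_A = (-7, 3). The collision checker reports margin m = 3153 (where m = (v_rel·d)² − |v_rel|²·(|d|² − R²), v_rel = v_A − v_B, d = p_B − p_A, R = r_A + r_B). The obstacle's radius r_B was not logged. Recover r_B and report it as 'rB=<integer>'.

m = 3153
d = (13, -14);  v_rel = (-5, 3),  |v_rel|² = 34
v_rel×d = (-5)·(-14) − (3)·(13) = 31
since m = R²·34 − 31²:  R² = (961 + 3153) / 34 = 121
R = √121 = 11  ⇒  r_B = 11 − 7 = 4

rB=4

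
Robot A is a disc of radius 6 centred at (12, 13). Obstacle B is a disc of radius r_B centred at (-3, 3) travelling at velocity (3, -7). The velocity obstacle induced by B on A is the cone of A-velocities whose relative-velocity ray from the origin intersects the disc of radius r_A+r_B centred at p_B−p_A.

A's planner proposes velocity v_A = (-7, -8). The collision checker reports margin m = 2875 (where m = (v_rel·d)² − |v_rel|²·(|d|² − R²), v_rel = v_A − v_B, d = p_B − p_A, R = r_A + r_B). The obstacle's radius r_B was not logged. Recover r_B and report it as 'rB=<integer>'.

m = 2875
d = (-15, -10);  v_rel = (-10, -1),  |v_rel|² = 101
v_rel×d = (-10)·(-10) − (-1)·(-15) = 85
since m = R²·101 − 85²:  R² = (7225 + 2875) / 101 = 100
R = √100 = 10  ⇒  r_B = 10 − 6 = 4

rB=4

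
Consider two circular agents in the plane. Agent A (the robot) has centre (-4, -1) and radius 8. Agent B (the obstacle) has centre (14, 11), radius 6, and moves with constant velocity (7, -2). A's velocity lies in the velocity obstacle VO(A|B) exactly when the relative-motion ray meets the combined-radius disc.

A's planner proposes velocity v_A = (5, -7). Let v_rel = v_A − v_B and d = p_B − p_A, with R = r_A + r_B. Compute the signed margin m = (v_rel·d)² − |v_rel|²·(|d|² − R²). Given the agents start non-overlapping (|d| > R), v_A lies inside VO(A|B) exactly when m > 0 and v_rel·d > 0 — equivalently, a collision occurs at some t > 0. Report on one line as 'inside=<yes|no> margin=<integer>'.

d = (18, 12),  |d|² = 468;  R = 8+6 = 14,  c = 468−14² = 272
v_rel = (-2, -5),  |v_rel|² = 29;  v_rel·d = (-2)·(18) + (-5)·(12) = -96
29·t² + 192·t + 272 = 0  ⇒  m = (-96)² − 29·272 = 1328
m = 1328 > 0,  v_rel·d = -96 < 0  ⇒  outside

inside=no margin=1328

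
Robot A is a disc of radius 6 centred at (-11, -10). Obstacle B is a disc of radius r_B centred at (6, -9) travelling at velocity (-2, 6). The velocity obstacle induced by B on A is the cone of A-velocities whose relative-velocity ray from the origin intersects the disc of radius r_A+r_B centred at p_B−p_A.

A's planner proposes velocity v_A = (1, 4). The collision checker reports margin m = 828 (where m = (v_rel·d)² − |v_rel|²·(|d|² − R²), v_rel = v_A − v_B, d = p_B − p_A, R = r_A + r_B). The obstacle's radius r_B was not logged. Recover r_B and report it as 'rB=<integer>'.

m = 828
d = (17, 1);  v_rel = (3, -2),  |v_rel|² = 13
v_rel×d = (3)·(1) − (-2)·(17) = 37
since m = R²·13 − 37²:  R² = (1369 + 828) / 13 = 169
R = √169 = 13  ⇒  r_B = 13 − 6 = 7

rB=7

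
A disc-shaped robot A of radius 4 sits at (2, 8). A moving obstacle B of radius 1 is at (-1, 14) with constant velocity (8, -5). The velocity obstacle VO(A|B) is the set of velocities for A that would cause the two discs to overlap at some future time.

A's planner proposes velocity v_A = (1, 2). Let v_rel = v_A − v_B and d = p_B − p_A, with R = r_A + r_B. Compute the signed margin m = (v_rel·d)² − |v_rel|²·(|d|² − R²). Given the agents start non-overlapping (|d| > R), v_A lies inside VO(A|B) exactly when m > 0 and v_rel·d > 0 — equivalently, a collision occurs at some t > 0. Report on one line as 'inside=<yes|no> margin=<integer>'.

d = (-3, 6),  |d|² = 45;  R = 4+1 = 5,  c = 45−5² = 20
v_rel = (-7, 7),  |v_rel|² = 98;  v_rel·d = (-7)·(-3) + (7)·(6) = 63
98·t² − 126·t + 20 = 0  ⇒  m = 63² − 98·20 = 2009
m = 2009 > 0,  v_rel·d = 63 > 0  ⇒  inside

inside=yes margin=2009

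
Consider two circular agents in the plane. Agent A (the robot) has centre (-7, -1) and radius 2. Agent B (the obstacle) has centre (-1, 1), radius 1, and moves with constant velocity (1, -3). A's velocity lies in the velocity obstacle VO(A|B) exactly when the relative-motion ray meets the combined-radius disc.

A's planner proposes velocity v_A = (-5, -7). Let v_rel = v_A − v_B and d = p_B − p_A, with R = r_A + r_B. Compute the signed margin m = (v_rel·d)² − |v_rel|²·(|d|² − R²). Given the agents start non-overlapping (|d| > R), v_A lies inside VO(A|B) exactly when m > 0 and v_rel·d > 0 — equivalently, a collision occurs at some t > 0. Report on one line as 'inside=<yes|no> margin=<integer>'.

d = (6, 2),  |d|² = 40;  R = 2+1 = 3,  c = 40−3² = 31
v_rel = (-6, -4),  |v_rel|² = 52;  v_rel·d = (-6)·(6) + (-4)·(2) = -44
52·t² + 88·t + 31 = 0  ⇒  m = (-44)² − 52·31 = 324
m = 324 > 0,  v_rel·d = -44 < 0  ⇒  outside

inside=no margin=324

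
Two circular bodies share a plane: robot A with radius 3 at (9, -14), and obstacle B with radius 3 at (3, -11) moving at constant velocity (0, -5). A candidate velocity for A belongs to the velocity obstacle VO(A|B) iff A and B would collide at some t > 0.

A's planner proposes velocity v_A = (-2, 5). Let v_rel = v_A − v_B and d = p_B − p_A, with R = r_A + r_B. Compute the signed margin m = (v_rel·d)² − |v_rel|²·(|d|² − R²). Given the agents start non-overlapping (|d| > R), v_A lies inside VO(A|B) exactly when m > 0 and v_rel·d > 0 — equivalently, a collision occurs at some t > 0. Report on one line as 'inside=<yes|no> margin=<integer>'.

d = (-6, 3),  |d|² = 45;  R = 3+3 = 6,  c = 45−6² = 9
v_rel = (-2, 10),  |v_rel|² = 104;  v_rel·d = (-2)·(-6) + (10)·(3) = 42
104·t² − 84·t + 9 = 0  ⇒  m = 42² − 104·9 = 828
m = 828 > 0,  v_rel·d = 42 > 0  ⇒  inside

inside=yes margin=828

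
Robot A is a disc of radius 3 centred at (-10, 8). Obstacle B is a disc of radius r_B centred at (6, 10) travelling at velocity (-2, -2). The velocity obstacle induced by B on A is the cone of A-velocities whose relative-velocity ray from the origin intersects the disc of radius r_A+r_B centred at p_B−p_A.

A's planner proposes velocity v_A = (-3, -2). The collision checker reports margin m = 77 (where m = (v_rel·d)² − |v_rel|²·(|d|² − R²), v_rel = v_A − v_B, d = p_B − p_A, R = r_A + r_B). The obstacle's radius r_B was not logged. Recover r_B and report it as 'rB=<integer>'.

m = 77
d = (16, 2);  v_rel = (-1, 0),  |v_rel|² = 1
v_rel×d = (-1)·(2) − (0)·(16) = -2
since m = R²·1 − (-2)²:  R² = (4 + 77) / 1 = 81
R = √81 = 9  ⇒  r_B = 9 − 3 = 6

rB=6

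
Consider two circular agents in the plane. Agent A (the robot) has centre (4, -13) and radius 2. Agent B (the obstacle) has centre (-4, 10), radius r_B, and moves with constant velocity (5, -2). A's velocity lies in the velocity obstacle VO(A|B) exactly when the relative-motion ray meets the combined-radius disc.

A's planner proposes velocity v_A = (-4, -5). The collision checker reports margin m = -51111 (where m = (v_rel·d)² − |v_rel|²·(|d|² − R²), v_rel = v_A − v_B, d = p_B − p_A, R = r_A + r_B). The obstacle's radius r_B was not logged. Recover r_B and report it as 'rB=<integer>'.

m = -51111
d = (-8, 23);  v_rel = (-9, -3),  |v_rel|² = 90
v_rel×d = (-9)·(23) − (-3)·(-8) = -231
since m = R²·90 − (-231)²:  R² = (53361 + -51111) / 90 = 25
R = √25 = 5  ⇒  r_B = 5 − 2 = 3

rB=3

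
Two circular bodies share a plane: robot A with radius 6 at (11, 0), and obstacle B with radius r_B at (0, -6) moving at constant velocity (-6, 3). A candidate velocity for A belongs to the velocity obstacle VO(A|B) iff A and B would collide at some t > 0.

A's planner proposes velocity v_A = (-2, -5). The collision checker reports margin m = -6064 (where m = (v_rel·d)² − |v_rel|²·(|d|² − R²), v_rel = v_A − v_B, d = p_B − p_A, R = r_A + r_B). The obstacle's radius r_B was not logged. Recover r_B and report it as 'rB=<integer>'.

m = -6064
d = (-11, -6);  v_rel = (4, -8),  |v_rel|² = 80
v_rel×d = (4)·(-6) − (-8)·(-11) = -112
since m = R²·80 − (-112)²:  R² = (12544 + -6064) / 80 = 81
R = √81 = 9  ⇒  r_B = 9 − 6 = 3

rB=3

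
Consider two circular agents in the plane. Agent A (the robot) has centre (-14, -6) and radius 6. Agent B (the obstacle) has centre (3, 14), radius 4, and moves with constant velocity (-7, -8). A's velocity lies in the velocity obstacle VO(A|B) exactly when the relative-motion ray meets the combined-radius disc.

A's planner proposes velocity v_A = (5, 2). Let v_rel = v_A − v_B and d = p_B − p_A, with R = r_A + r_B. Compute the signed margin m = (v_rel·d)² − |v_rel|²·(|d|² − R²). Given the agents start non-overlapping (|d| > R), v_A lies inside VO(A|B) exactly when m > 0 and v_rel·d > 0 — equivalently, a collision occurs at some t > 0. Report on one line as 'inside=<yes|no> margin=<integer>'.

d = (17, 20),  |d|² = 689;  R = 6+4 = 10,  c = 689−10² = 589
v_rel = (12, 10),  |v_rel|² = 244;  v_rel·d = (12)·(17) + (10)·(20) = 404
244·t² − 808·t + 589 = 0  ⇒  m = 404² − 244·589 = 19500
m = 19500 > 0,  v_rel·d = 404 > 0  ⇒  inside

inside=yes margin=19500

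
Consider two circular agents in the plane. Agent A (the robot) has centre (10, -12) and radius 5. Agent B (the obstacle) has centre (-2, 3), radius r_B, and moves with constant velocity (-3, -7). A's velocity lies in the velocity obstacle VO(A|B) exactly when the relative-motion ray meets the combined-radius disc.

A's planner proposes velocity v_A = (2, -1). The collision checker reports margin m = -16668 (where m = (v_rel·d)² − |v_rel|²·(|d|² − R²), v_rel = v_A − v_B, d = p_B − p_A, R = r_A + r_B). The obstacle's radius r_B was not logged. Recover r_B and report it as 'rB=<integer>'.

m = -16668
d = (-12, 15);  v_rel = (5, 6),  |v_rel|² = 61
v_rel×d = (5)·(15) − (6)·(-12) = 147
since m = R²·61 − 147²:  R² = (21609 + -16668) / 61 = 81
R = √81 = 9  ⇒  r_B = 9 − 5 = 4

rB=4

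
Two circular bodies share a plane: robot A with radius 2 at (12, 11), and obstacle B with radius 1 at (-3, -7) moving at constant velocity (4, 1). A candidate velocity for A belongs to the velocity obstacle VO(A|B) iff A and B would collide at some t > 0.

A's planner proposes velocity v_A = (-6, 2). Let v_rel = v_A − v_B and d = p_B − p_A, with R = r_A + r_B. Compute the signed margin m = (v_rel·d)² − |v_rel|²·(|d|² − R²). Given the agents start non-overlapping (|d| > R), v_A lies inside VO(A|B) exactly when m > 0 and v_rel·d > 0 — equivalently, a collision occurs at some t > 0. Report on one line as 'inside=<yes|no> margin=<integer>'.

d = (-15, -18),  |d|² = 549;  R = 2+1 = 3,  c = 549−3² = 540
v_rel = (-10, 1),  |v_rel|² = 101;  v_rel·d = (-10)·(-15) + (1)·(-18) = 132
101·t² − 264·t + 540 = 0  ⇒  m = 132² − 101·540 = -37116
m = -37116 < 0,  v_rel·d = 132 > 0  ⇒  outside

inside=no margin=-37116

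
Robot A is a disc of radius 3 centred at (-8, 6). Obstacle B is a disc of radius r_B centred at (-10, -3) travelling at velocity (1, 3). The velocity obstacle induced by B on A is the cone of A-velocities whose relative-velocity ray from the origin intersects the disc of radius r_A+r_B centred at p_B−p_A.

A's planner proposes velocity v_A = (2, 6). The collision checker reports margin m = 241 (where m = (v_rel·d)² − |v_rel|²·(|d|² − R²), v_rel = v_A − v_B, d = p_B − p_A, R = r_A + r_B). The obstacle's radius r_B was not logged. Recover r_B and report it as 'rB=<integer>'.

m = 241
d = (-2, -9);  v_rel = (1, 3),  |v_rel|² = 10
v_rel×d = (1)·(-9) − (3)·(-2) = -3
since m = R²·10 − (-3)²:  R² = (9 + 241) / 10 = 25
R = √25 = 5  ⇒  r_B = 5 − 3 = 2

rB=2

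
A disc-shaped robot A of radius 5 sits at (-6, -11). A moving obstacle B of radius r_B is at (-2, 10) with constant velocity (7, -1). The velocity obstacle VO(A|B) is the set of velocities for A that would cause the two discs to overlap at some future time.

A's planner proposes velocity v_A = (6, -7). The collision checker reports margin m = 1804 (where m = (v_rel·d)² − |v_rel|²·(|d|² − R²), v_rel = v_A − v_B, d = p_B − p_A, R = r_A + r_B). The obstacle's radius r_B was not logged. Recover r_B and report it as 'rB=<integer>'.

m = 1804
d = (4, 21);  v_rel = (-1, -6),  |v_rel|² = 37
v_rel×d = (-1)·(21) − (-6)·(4) = 3
since m = R²·37 − 3²:  R² = (9 + 1804) / 37 = 49
R = √49 = 7  ⇒  r_B = 7 − 5 = 2

rB=2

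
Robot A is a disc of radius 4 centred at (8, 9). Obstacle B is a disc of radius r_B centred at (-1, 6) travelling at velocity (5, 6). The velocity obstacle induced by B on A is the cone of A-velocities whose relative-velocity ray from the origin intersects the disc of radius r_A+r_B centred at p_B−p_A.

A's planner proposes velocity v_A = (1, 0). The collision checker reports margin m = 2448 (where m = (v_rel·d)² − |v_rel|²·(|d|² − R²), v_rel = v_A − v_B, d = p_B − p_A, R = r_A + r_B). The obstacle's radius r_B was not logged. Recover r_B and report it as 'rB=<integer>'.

m = 2448
d = (-9, -3);  v_rel = (-4, -6),  |v_rel|² = 52
v_rel×d = (-4)·(-3) − (-6)·(-9) = -42
since m = R²·52 − (-42)²:  R² = (1764 + 2448) / 52 = 81
R = √81 = 9  ⇒  r_B = 9 − 4 = 5

rB=5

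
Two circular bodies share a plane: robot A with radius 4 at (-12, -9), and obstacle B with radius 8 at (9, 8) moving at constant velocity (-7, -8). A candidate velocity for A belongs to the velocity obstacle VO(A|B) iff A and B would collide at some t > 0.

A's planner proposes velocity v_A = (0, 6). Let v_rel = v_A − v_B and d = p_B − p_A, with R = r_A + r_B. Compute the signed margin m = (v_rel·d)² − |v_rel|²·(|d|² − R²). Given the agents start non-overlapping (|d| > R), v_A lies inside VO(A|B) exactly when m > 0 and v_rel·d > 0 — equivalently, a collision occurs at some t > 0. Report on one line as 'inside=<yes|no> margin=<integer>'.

d = (21, 17),  |d|² = 730;  R = 4+8 = 12,  c = 730−12² = 586
v_rel = (7, 14),  |v_rel|² = 245;  v_rel·d = (7)·(21) + (14)·(17) = 385
245·t² − 770·t + 586 = 0  ⇒  m = 385² − 245·586 = 4655
m = 4655 > 0,  v_rel·d = 385 > 0  ⇒  inside

inside=yes margin=4655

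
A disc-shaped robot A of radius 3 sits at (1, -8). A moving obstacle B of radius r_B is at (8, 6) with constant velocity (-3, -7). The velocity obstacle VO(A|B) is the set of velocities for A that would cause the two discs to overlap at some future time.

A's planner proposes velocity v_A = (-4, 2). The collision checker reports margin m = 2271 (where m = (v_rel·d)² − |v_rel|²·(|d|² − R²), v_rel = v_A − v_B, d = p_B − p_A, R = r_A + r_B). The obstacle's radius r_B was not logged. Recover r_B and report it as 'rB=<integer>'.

m = 2271
d = (7, 14);  v_rel = (-1, 9),  |v_rel|² = 82
v_rel×d = (-1)·(14) − (9)·(7) = -77
since m = R²·82 − (-77)²:  R² = (5929 + 2271) / 82 = 100
R = √100 = 10  ⇒  r_B = 10 − 3 = 7

rB=7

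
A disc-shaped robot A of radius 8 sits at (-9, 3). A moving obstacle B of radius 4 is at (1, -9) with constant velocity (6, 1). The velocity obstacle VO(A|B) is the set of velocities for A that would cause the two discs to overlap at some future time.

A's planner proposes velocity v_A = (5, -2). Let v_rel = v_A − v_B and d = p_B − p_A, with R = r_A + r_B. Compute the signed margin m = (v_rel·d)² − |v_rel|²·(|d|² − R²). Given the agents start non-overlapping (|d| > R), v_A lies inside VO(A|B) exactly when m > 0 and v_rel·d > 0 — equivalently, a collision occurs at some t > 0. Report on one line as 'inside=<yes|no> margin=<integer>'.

d = (10, -12),  |d|² = 244;  R = 8+4 = 12,  c = 244−12² = 100
v_rel = (-1, -3),  |v_rel|² = 10;  v_rel·d = (-1)·(10) + (-3)·(-12) = 26
10·t² − 52·t + 100 = 0  ⇒  m = 26² − 10·100 = -324
m = -324 < 0,  v_rel·d = 26 > 0  ⇒  outside

inside=no margin=-324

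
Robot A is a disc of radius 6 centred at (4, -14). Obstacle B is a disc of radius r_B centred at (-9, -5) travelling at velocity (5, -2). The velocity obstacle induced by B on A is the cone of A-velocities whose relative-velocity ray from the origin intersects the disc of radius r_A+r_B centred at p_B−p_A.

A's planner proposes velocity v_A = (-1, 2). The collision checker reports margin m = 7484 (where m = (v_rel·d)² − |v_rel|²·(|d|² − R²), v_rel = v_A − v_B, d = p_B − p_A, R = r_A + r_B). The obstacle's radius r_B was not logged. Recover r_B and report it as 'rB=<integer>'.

m = 7484
d = (-13, 9);  v_rel = (-6, 4),  |v_rel|² = 52
v_rel×d = (-6)·(9) − (4)·(-13) = -2
since m = R²·52 − (-2)²:  R² = (4 + 7484) / 52 = 144
R = √144 = 12  ⇒  r_B = 12 − 6 = 6

rB=6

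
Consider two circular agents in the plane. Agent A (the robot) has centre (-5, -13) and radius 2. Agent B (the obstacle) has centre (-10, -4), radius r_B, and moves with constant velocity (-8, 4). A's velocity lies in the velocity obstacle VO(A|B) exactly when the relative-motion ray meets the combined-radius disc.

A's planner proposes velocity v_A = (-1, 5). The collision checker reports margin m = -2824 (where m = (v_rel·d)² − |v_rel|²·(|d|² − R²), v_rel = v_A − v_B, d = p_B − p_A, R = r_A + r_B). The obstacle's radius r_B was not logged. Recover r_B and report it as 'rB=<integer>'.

m = -2824
d = (-5, 9);  v_rel = (7, 1),  |v_rel|² = 50
v_rel×d = (7)·(9) − (1)·(-5) = 68
since m = R²·50 − 68²:  R² = (4624 + -2824) / 50 = 36
R = √36 = 6  ⇒  r_B = 6 − 2 = 4

rB=4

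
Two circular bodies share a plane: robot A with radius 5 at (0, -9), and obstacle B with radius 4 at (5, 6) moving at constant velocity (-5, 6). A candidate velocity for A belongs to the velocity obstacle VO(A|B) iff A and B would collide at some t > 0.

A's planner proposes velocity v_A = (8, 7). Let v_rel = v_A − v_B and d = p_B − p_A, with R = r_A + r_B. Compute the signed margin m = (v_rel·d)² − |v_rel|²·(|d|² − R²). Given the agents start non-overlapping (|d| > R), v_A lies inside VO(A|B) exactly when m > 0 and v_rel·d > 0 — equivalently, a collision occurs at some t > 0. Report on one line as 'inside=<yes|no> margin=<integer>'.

d = (5, 15),  |d|² = 250;  R = 5+4 = 9,  c = 250−9² = 169
v_rel = (13, 1),  |v_rel|² = 170;  v_rel·d = (13)·(5) + (1)·(15) = 80
170·t² − 160·t + 169 = 0  ⇒  m = 80² − 170·169 = -22330
m = -22330 < 0,  v_rel·d = 80 > 0  ⇒  outside

inside=no margin=-22330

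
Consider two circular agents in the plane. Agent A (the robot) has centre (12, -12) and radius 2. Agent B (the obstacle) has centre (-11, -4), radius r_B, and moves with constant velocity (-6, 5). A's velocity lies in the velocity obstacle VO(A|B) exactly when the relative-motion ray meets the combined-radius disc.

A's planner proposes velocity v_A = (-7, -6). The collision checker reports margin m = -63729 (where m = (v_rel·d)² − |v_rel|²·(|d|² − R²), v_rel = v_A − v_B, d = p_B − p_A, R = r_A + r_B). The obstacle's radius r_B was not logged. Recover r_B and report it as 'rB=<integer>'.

m = -63729
d = (-23, 8);  v_rel = (-1, -11),  |v_rel|² = 122
v_rel×d = (-1)·(8) − (-11)·(-23) = -261
since m = R²·122 − (-261)²:  R² = (68121 + -63729) / 122 = 36
R = √36 = 6  ⇒  r_B = 6 − 2 = 4

rB=4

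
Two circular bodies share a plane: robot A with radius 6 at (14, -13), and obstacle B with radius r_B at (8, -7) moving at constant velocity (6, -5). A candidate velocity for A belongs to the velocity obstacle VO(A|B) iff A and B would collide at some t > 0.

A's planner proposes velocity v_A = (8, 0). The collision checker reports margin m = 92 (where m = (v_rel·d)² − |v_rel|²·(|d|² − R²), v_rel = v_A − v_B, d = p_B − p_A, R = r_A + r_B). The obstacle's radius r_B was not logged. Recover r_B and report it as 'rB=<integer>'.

m = 92
d = (-6, 6);  v_rel = (2, 5),  |v_rel|² = 29
v_rel×d = (2)·(6) − (5)·(-6) = 42
since m = R²·29 − 42²:  R² = (1764 + 92) / 29 = 64
R = √64 = 8  ⇒  r_B = 8 − 6 = 2

rB=2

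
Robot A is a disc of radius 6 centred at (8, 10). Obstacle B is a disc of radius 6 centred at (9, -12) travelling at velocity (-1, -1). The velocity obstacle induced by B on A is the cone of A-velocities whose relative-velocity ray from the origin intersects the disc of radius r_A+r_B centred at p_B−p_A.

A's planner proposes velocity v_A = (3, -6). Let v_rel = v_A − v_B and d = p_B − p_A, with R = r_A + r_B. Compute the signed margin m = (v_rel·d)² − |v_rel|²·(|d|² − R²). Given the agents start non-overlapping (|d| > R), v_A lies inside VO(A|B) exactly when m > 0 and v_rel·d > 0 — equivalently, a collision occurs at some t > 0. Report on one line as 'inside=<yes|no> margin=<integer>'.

d = (1, -22),  |d|² = 485;  R = 6+6 = 12,  c = 485−12² = 341
v_rel = (4, -5),  |v_rel|² = 41;  v_rel·d = (4)·(1) + (-5)·(-22) = 114
41·t² − 228·t + 341 = 0  ⇒  m = 114² − 41·341 = -985
m = -985 < 0,  v_rel·d = 114 > 0  ⇒  outside

inside=no margin=-985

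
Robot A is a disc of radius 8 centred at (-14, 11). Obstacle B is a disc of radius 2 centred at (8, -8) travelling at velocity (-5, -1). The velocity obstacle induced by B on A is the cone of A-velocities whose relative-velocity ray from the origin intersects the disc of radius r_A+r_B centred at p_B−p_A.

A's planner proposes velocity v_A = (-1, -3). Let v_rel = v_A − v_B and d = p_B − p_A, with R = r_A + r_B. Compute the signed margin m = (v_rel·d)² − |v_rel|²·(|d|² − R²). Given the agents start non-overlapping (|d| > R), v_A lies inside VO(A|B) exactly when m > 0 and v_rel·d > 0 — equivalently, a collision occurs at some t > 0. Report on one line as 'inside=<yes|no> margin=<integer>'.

d = (22, -19),  |d|² = 845;  R = 8+2 = 10,  c = 845−10² = 745
v_rel = (4, -2),  |v_rel|² = 20;  v_rel·d = (4)·(22) + (-2)·(-19) = 126
20·t² − 252·t + 745 = 0  ⇒  m = 126² − 20·745 = 976
m = 976 > 0,  v_rel·d = 126 > 0  ⇒  inside

inside=yes margin=976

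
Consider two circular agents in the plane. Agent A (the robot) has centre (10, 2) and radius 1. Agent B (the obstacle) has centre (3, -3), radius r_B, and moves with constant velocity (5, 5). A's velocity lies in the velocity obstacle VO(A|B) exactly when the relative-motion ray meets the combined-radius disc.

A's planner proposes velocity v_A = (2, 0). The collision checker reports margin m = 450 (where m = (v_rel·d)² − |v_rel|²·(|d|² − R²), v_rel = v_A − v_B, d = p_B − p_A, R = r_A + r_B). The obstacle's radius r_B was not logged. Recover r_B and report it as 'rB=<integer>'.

m = 450
d = (-7, -5);  v_rel = (-3, -5),  |v_rel|² = 34
v_rel×d = (-3)·(-5) − (-5)·(-7) = -20
since m = R²·34 − (-20)²:  R² = (400 + 450) / 34 = 25
R = √25 = 5  ⇒  r_B = 5 − 1 = 4

rB=4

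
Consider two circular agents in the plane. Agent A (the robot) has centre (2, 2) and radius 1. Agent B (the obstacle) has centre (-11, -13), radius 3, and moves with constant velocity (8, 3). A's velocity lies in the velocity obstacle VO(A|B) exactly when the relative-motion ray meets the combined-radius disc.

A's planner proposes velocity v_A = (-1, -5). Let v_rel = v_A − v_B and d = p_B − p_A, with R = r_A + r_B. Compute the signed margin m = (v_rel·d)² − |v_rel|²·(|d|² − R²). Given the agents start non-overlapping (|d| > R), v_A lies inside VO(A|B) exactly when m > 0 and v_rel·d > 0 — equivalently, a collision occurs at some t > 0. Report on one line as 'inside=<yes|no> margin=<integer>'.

d = (-13, -15),  |d|² = 394;  R = 1+3 = 4,  c = 394−4² = 378
v_rel = (-9, -8),  |v_rel|² = 145;  v_rel·d = (-9)·(-13) + (-8)·(-15) = 237
145·t² − 474·t + 378 = 0  ⇒  m = 237² − 145·378 = 1359
m = 1359 > 0,  v_rel·d = 237 > 0  ⇒  inside

inside=yes margin=1359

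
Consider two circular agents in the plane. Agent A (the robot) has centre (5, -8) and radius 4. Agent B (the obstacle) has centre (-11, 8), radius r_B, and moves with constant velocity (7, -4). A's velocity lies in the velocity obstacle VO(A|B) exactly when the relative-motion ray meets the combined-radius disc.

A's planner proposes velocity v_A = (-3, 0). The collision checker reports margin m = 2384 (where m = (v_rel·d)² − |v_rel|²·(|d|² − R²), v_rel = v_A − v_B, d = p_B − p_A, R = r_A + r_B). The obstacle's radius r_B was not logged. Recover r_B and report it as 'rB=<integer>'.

m = 2384
d = (-16, 16);  v_rel = (-10, 4),  |v_rel|² = 116
v_rel×d = (-10)·(16) − (4)·(-16) = -96
since m = R²·116 − (-96)²:  R² = (9216 + 2384) / 116 = 100
R = √100 = 10  ⇒  r_B = 10 − 4 = 6

rB=6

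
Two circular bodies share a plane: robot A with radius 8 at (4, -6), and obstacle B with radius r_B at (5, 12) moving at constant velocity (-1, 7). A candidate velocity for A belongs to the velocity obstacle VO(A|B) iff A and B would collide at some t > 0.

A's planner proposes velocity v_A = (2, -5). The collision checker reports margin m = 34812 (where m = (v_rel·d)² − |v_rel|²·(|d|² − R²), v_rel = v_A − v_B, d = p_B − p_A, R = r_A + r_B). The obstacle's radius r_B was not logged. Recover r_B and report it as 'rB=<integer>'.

m = 34812
d = (1, 18);  v_rel = (3, -12),  |v_rel|² = 153
v_rel×d = (3)·(18) − (-12)·(1) = 66
since m = R²·153 − 66²:  R² = (4356 + 34812) / 153 = 256
R = √256 = 16  ⇒  r_B = 16 − 8 = 8

rB=8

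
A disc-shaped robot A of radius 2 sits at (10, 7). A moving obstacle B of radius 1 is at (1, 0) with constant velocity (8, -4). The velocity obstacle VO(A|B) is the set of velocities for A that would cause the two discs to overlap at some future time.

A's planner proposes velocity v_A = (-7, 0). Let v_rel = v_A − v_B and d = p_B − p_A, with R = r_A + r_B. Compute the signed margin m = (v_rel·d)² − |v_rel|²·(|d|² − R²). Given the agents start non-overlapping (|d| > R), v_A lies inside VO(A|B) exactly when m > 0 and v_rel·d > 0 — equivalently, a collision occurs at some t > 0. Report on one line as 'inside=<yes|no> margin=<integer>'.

d = (-9, -7),  |d|² = 130;  R = 2+1 = 3,  c = 130−3² = 121
v_rel = (-15, 4),  |v_rel|² = 241;  v_rel·d = (-15)·(-9) + (4)·(-7) = 107
241·t² − 214·t + 121 = 0  ⇒  m = 107² − 241·121 = -17712
m = -17712 < 0,  v_rel·d = 107 > 0  ⇒  outside

inside=no margin=-17712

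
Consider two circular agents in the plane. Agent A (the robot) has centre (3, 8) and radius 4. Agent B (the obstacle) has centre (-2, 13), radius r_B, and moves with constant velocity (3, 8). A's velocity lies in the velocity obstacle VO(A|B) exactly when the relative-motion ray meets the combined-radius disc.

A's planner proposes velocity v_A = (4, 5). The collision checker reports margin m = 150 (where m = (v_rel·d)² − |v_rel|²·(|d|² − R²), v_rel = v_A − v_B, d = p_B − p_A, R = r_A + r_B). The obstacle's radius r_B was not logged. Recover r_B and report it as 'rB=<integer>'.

m = 150
d = (-5, 5);  v_rel = (1, -3),  |v_rel|² = 10
v_rel×d = (1)·(5) − (-3)·(-5) = -10
since m = R²·10 − (-10)²:  R² = (100 + 150) / 10 = 25
R = √25 = 5  ⇒  r_B = 5 − 4 = 1

rB=1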